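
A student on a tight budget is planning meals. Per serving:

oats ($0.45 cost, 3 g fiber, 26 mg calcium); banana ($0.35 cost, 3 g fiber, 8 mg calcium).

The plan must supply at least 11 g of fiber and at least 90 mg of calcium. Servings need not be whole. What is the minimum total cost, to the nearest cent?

$1.62

A basic optimal solution has at most two foods positive. Try each food alone and each pair with both targets met exactly.
oats only: max(11/3, 90/26) = 3.667 servings → $1.65.
banana only: max(11/3, 90/8) = 11.25 servings → $3.94.
oats + banana with both tight: 3.37 servings and 0.2963 servings → $1.62.
So the least-cost plan costs $1.62.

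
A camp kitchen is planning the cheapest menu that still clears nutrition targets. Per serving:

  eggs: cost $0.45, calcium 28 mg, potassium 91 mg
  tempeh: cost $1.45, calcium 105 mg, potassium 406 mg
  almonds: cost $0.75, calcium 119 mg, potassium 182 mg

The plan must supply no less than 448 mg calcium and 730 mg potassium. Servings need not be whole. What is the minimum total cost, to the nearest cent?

$2.97

A basic optimal solution has at most two foods positive. Try each food alone and each pair with both targets met exactly.
eggs only: max(448/28, 730/91) = 16 servings → $7.20.
tempeh only: max(448/105, 730/406) = 4.267 servings → $6.19.
almonds only: max(448/119, 730/182) = 4.011 servings → $3.01.
eggs + tempeh with both targets exact would need a negative amount; discard.
eggs + almonds with both tight: 0.9304 servings and 3.546 servings → $3.08.
tempeh + almonds with both tight: 0.1826 servings and 3.604 servings → $2.97.
So the least-cost plan costs $2.97.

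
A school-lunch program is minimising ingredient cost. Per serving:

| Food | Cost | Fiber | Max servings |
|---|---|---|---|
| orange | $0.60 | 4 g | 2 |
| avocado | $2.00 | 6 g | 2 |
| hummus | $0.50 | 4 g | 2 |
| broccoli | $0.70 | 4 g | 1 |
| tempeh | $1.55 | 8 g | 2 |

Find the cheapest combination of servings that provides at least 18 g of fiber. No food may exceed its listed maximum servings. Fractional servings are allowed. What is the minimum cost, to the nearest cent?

$2.55

Cost per g of fiber: hummus $0.1250, orange $0.1500, broccoli $0.1750, tempeh $0.1938, avocado $0.3333.
Take 2 servings of hummus: +8.0 g fiber for $1.00 (total $1.00, still need 10.0 g).
Take 2 servings of orange: +8.0 g fiber for $1.20 (total $2.20, still need 2.0 g).
Take 0.5 servings of broccoli: +2.0 g fiber for $0.35 (total $2.55, still need 0.0 g).
Greedy by cheapest-per-g is optimal for a single linear constraint, so the minimum cost is $2.55.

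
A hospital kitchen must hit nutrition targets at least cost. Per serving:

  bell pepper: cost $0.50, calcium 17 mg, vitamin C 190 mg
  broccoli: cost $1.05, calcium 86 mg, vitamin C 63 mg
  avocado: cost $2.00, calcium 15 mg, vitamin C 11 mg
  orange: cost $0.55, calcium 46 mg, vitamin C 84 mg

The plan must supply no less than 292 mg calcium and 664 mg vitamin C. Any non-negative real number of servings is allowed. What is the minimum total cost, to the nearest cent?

Minimising a linear cost over {calcium ≥ 292, vitamin C ≥ 664, servings ≥ 0} — the optimum is at a vertex, using one or two foods.
bell pepper only: max(292/17, 664/190) = 17.18 servings → $8.59.
broccoli only: max(292/86, 664/63) = 10.54 servings → $11.07.
avocado only: max(292/15, 664/11) = 60.36 servings → $120.73.
orange only: max(292/46, 664/84) = 7.905 servings → $4.35.
bell pepper + broccoli with both tight: 2.535 servings and 2.894 servings → $4.31.
bell pepper + avocado with both tight: 2.534 servings and 16.59 servings → $34.46.
bell pepper + orange with both tight: 0.8228 servings and 6.044 servings → $3.74.
broccoli + avocado: the both-tight solution has a negative serving — not a feasible corner.
broccoli + orange with both targets exact would need a negative amount; discard.
avocado + orange: the both-tight solution has a negative serving — not a feasible corner.
The minimum over all feasible corners is $3.74.

$3.74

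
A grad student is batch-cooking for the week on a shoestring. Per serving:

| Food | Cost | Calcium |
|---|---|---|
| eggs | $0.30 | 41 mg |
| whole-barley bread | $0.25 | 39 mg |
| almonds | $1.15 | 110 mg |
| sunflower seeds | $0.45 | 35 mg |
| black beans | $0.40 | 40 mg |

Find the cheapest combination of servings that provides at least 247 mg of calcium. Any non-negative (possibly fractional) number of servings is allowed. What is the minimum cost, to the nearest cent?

$1.58

Cost per mg of calcium: whole-barley bread $0.0064, eggs $0.0073, black beans $0.0100, almonds $0.0105, sunflower seeds $0.0129.
With no serving limits, use only whole-barley bread: 247 mg / 39 mg = 6.333 servings × $0.25 = $1.58.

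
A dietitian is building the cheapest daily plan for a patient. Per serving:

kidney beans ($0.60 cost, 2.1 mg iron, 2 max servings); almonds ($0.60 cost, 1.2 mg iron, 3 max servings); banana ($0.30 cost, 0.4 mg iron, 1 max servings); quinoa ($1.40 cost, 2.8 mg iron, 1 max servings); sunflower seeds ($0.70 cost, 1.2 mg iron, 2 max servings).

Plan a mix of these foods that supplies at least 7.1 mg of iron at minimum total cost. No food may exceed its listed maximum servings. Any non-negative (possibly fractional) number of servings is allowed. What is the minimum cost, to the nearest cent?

$2.65

Cost per mg of iron: kidney beans $0.2857, almonds $0.5000, quinoa $0.5000, sunflower seeds $0.5833, banana $0.7500.
Take 2 servings of kidney beans: +4.2 mg iron for $1.20 (total $1.20, still need 2.9 mg).
Take 2.417 servings of almonds: +2.9 mg iron for $1.45 (total $2.65, still need 0.0 mg).
Greedy by cheapest-per-mg is optimal for a single linear constraint, so the minimum cost is $2.65.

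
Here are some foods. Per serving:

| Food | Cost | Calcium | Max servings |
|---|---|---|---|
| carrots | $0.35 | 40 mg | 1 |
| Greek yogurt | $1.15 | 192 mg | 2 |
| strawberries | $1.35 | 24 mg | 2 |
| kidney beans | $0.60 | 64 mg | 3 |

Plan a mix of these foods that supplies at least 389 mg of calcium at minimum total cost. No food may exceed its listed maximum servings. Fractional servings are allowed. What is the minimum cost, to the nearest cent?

Cost per mg of calcium: Greek yogurt $0.0060, carrots $0.0088, kidney beans $0.0094, strawberries $0.0563.
Take 2 servings of Greek yogurt: +384.0 mg calcium for $2.30 (total $2.30, still need 5.0 mg).
Take 0.125 servings of carrots: +5.0 mg calcium for $0.04 (total $2.34, still need 0.0 mg).
Greedy by cheapest-per-mg is optimal for a single linear constraint, so the minimum cost is $2.34.

$2.34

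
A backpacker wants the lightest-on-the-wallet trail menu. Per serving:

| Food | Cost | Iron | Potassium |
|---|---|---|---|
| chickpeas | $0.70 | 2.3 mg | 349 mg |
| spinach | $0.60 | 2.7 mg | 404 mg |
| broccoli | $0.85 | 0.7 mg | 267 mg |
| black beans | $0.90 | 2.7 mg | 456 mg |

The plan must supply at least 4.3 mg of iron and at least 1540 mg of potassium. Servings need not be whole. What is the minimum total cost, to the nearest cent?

$2.29

chickpeas only: max(4.3/2.3, 1540/349) = 4.413 servings → $3.09.
spinach only: max(4.3/2.7, 1540/404) = 3.812 servings → $2.29.
broccoli only: max(4.3/0.7, 1540/267) = 6.143 servings → $5.22.
black beans only: max(4.3/2.7, 1540/456) = 3.377 servings → $3.04.
chickpeas + spinach: intersection lies outside the first quadrant.
chickpeas + broccoli with both tight: 0.1896 servings and 5.52 servings → $4.82.
chickpeas + black beans: intersection lies outside the first quadrant.
spinach + broccoli with both tight: 0.16 servings and 5.526 servings → $4.79.
spinach + black beans: intersection lies outside the first quadrant.
broccoli + black beans with both tight: 5.47 servings and 0.1745 servings → $4.81.
The minimum over all feasible corners is $2.29.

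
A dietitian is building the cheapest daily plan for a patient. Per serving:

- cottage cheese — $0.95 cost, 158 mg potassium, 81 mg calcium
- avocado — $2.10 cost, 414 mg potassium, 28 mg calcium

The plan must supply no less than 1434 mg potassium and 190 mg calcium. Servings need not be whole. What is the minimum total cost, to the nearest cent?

$7.47

Minimising a linear cost over {potassium ≥ 1434, calcium ≥ 190, servings ≥ 0} — the optimum is at a vertex, using one or two foods.
cottage cheese only: max(1434/158, 190/81) = 9.076 servings → $8.62.
avocado only: max(1434/414, 190/28) = 6.786 servings → $14.25.
cottage cheese + avocado with both tight: 1.323 servings and 2.959 servings → $7.47.
So the least-cost plan costs $7.47.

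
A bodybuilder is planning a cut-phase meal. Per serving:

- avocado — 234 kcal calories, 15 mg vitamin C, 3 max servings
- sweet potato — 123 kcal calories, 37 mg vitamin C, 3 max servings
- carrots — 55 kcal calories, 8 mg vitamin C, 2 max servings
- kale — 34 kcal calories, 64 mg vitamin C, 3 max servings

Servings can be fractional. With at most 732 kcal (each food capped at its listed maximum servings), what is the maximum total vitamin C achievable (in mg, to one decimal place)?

328.7 mg

Vitamin C per kcal: kale 1.882, sweet potato 0.3008, carrots 0.1455, avocado 0.0641.
Take 3 servings of kale: uses 102 kcal, +192.0 mg vitamin C (running total 192.0 mg).
Take 3 servings of sweet potato: uses 369 kcal, +111.0 mg vitamin C (running total 303.0 mg).
Take 2 servings of carrots: uses 110 kcal, +16.0 mg vitamin C (running total 319.0 mg).
Take 0.6453 servings of avocado: uses 151 kcal, +9.7 mg vitamin C (running total 328.7 mg).
Greedy by best ratio exhausts the calories allowance optimally: 328.7 mg.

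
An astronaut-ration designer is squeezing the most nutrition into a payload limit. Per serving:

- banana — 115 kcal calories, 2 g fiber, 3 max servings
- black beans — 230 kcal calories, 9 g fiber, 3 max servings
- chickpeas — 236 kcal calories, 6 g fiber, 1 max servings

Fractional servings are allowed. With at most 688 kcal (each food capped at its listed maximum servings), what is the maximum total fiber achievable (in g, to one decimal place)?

Fiber per kcal: black beans 0.03913, chickpeas 0.02542, banana 0.01739.
Take 2.991 servings of black beans: uses 688 kcal, +26.9 g fiber (running total 26.9 g).
Greedy by best ratio exhausts the calories allowance optimally: 26.9 g.

26.9 g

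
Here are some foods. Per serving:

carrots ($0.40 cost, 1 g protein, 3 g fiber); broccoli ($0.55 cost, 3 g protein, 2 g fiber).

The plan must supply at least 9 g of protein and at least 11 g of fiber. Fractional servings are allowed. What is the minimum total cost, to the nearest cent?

$2.11

Minimising a linear cost over {protein ≥ 9, fiber ≥ 11, servings ≥ 0} — the optimum is at a vertex, using one or two foods.
carrots only: max(9/1, 11/3) = 9 servings → $3.60.
broccoli only: max(9/3, 11/2) = 5.5 servings → $3.02.
carrots + broccoli with both tight: 2.143 servings and 2.286 servings → $2.11.
So the least-cost plan costs $2.11.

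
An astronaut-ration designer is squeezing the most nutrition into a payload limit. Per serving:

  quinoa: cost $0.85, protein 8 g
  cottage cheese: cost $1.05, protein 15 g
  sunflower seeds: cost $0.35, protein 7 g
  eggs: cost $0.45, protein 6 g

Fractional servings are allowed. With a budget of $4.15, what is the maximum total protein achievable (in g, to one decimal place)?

Protein per dollar: sunflower seeds 20, cottage cheese 14.29, eggs 13.33, quinoa 9.412.
With no serving limits, spend the whole cost allowance on sunflower seeds: $4.15 / $0.35 × 7 g = 83.0 g.

83.0 g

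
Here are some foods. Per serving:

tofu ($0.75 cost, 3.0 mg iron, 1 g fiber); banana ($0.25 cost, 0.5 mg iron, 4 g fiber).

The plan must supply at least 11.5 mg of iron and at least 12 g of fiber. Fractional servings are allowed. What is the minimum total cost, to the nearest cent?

Minimising a linear cost over {iron ≥ 11.5, fiber ≥ 12, servings ≥ 0} — the optimum is at a vertex, using one or two foods.
tofu only: max(11.5/3.0, 12/1) = 12 servings → $9.00.
banana only: max(11.5/0.5, 12/4) = 23 servings → $5.75.
tofu + banana with both tight: 3.478 servings and 2.13 servings → $3.14.
The minimum over all feasible corners is $3.14.

$3.14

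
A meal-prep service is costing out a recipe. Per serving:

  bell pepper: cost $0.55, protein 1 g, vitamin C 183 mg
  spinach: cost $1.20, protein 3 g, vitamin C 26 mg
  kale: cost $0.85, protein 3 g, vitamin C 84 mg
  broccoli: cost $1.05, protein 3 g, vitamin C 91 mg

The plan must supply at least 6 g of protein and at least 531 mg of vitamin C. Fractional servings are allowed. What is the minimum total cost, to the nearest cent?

$2.32

The cheapest plan sits at a corner of the feasible region — with two constraints it uses at most two foods.
bell pepper only: max(6/1, 531/183) = 6 servings → $3.30.
spinach only: max(6/3, 531/26) = 20.42 servings → $24.51.
kale only: max(6/3, 531/84) = 6.321 servings → $5.37.
broccoli only: max(6/3, 531/91) = 5.835 servings → $6.13.
bell pepper + spinach with both tight: 2.748 servings and 1.084 servings → $2.81.
bell pepper + kale with both tight: 2.342 servings and 1.219 servings → $2.32.
bell pepper + broccoli with both tight: 2.286 servings and 1.238 servings → $2.56.
spinach + kale with both targets exact would need a negative amount; discard.
spinach + broccoli: intersection lies outside the first quadrant.
kale + broccoli with both targets exact would need a negative amount; discard.
So the least-cost plan costs $2.32.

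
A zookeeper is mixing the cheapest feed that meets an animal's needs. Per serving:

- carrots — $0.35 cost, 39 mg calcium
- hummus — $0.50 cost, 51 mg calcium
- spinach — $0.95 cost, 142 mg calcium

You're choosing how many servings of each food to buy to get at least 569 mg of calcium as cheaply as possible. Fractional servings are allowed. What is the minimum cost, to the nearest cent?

Cost per mg of calcium: spinach $0.0067, carrots $0.0090, hummus $0.0098.
With no serving limits, use only spinach: 569 mg / 142 mg = 4.007 servings × $0.95 = $3.81.

$3.81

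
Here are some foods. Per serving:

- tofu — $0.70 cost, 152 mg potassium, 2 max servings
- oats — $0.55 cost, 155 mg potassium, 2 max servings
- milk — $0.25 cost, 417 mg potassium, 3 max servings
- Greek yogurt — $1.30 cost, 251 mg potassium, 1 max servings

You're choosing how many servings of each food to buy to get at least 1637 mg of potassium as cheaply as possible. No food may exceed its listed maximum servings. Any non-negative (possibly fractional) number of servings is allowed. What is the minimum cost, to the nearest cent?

Cost per mg of potassium: milk $0.0006, oats $0.0035, tofu $0.0046, Greek yogurt $0.0052.
Take 3 servings of milk: +1251.0 mg potassium for $0.75 (total $0.75, still need 386.0 mg).
Take 2 servings of oats: +310.0 mg potassium for $1.10 (total $1.85, still need 76.0 mg).
Take 0.5 servings of tofu: +76.0 mg potassium for $0.35 (total $2.20, still need 0.0 mg).
Greedy by cheapest-per-mg is optimal for a single linear constraint, so the minimum cost is $2.20.

$2.20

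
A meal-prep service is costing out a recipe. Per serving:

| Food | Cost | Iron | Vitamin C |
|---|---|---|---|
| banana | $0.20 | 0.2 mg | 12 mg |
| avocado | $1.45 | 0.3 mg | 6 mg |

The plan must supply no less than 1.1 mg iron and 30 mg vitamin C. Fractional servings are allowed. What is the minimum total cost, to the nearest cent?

$1.10

This is a tiny linear program; its minimum lies at a vertex of the feasible set. List the vertices and price them.
banana only: max(1.1/0.2, 30/12) = 5.5 servings → $1.10.
avocado only: max(1.1/0.3, 30/6) = 5 servings → $7.25.
banana + avocado with both tight: 1 serving and 3 servings → $4.55.
Cheapest feasible corner: $1.10.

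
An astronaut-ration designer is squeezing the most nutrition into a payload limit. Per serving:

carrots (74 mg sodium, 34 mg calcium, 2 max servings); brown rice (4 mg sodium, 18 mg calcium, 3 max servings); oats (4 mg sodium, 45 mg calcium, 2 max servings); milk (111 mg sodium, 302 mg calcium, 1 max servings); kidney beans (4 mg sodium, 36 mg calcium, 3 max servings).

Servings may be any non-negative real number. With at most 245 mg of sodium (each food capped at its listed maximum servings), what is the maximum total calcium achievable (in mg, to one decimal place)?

Calcium per mg sodium: oats 11.25, kidney beans 9, brown rice 4.5, milk 2.721, carrots 0.4595.
Take 2 servings of oats: uses 8 mg sodium, +90.0 mg calcium (running total 90.0 mg).
Take 3 servings of kidney beans: uses 12 mg sodium, +108.0 mg calcium (running total 198.0 mg).
Take 3 servings of brown rice: uses 12 mg sodium, +54.0 mg calcium (running total 252.0 mg).
Take 1 serving of milk: uses 111 mg sodium, +302.0 mg calcium (running total 554.0 mg).
Take 1.378 servings of carrots: uses 102 mg sodium, +46.9 mg calcium (running total 600.9 mg).
Greedy by best ratio exhausts the sodium allowance optimally: 600.9 mg.

600.9 mg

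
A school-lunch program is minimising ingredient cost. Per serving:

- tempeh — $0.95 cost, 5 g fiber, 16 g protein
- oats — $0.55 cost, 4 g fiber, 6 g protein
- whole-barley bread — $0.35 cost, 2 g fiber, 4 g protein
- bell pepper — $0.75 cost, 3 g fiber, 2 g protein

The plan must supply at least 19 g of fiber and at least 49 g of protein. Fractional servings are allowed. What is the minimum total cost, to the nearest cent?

$3.25

This is a tiny linear program; its minimum lies at a vertex of the feasible set. List the vertices and price them.
tempeh only: max(19/5, 49/16) = 3.8 servings → $3.61.
oats only: max(19/4, 49/6) = 8.167 servings → $4.49.
whole-barley bread only: max(19/2, 49/4) = 12.25 servings → $4.29.
bell pepper only: max(19/3, 49/2) = 24.5 servings → $18.38.
tempeh + oats with both tight: 2.412 servings and 1.735 servings → $3.25.
tempeh + whole-barley bread with both tight: 1.833 servings and 4.917 servings → $3.46.
tempeh + bell pepper with both tight: 2.868 servings and 1.553 servings → $3.89.
oats + whole-barley bread with both targets exact would need a negative amount; discard.
oats + bell pepper: the both-tight solution has a negative serving — not a feasible corner.
whole-barley bread + bell pepper: the both-tight solution has a negative serving — not a feasible corner.
So the least-cost plan costs $3.25.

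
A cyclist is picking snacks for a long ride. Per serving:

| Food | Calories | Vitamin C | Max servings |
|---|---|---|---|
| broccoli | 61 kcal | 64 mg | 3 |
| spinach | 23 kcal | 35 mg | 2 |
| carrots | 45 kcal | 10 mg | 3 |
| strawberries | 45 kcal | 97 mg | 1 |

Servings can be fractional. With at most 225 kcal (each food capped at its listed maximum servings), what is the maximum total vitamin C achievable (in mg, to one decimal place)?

307.6 mg

Vitamin C per kcal: strawberries 2.156, spinach 1.522, broccoli 1.049, carrots 0.2222.
Take 1 serving of strawberries: uses 45 kcal, +97.0 mg vitamin C (running total 97.0 mg).
Take 2 servings of spinach: uses 46 kcal, +70.0 mg vitamin C (running total 167.0 mg).
Take 2.197 servings of broccoli: uses 134 kcal, +140.6 mg vitamin C (running total 307.6 mg).
Filling greedily by vitamin C-per-kcal is optimal for one linear limit, giving 307.6 mg.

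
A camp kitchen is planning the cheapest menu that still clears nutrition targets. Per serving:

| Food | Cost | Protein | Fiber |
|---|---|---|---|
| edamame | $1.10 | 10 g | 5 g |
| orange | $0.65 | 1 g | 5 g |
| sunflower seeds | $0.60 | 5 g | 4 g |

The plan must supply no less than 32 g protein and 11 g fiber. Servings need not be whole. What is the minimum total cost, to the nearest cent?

$3.52

At the optimum either one food covers both requirements or two foods hit both targets exactly; no other combination can be cheaper.
edamame only: max(32/10, 11/5) = 3.2 servings → $3.52.
orange only: max(32/1, 11/5) = 32 servings → $20.80.
sunflower seeds only: max(32/5, 11/4) = 6.4 servings → $3.84.
edamame + orange with both targets exact would need a negative amount; discard.
edamame + sunflower seeds with both targets exact would need a negative amount; discard.
orange + sunflower seeds: intersection lies outside the first quadrant.
The minimum over all feasible corners is $3.52.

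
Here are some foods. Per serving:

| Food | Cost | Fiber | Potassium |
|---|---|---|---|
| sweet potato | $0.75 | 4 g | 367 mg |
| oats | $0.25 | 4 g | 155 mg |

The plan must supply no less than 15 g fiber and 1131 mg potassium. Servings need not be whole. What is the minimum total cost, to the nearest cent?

Two binding constraints pin down two serving amounts, so the optimal mix uses at most two foods. The candidates are each food alone (scaled to the tighter of fiber/potassium) and each pair with both constraints tight.
sweet potato only: max(15/4, 1131/367) = 3.75 servings → $2.81.
oats only: max(15/4, 1131/155) = 7.297 servings → $1.82.
sweet potato + oats with both tight: 2.593 servings and 1.157 servings → $2.23.
Cheapest feasible corner: $1.82.

$1.82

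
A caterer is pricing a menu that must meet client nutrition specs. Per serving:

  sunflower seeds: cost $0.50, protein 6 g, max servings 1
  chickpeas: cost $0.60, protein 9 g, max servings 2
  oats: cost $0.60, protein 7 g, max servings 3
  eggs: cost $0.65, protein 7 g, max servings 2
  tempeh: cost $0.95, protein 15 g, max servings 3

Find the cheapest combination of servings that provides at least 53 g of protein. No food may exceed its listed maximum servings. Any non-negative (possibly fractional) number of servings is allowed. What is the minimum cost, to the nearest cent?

$3.38

Cost per g of protein: tempeh $0.0633, chickpeas $0.0667, sunflower seeds $0.0833, oats $0.0857, eggs $0.0929.
Take 3 servings of tempeh: +45.0 g protein for $2.85 (total $2.85, still need 8.0 g).
Take 0.8889 servings of chickpeas: +8.0 g protein for $0.53 (total $3.38, still need 0.0 g).
Greedy by cheapest-per-g is optimal for a single linear constraint, so the minimum cost is $3.38.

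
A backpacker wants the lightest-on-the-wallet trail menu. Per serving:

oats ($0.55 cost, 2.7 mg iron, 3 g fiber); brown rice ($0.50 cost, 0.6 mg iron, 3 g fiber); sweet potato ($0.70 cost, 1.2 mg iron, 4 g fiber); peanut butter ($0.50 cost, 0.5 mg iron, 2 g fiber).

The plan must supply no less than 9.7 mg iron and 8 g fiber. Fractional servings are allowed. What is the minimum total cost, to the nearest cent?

$1.98

This is a tiny linear program; its minimum lies at a vertex of the feasible set. List the vertices and price them.
oats only: max(9.7/2.7, 8/3) = 3.593 servings → $1.98.
brown rice only: max(9.7/0.6, 8/3) = 16.17 servings → $8.08.
sweet potato only: max(9.7/1.2, 8/4) = 8.083 servings → $5.66.
peanut butter only: max(9.7/0.5, 8/2) = 19.4 servings → $9.70.
oats + brown rice with both targets exact would need a negative amount; discard.
oats + sweet potato: the both-tight solution has a negative serving — not a feasible corner.
oats + peanut butter: the both-tight solution has a negative serving — not a feasible corner.
brown rice + sweet potato with both targets exact would need a negative amount; discard.
brown rice + peanut butter with both targets exact would need a negative amount; discard.
sweet potato + peanut butter: the both-tight solution has a negative serving — not a feasible corner.
Cheapest feasible corner: $1.98.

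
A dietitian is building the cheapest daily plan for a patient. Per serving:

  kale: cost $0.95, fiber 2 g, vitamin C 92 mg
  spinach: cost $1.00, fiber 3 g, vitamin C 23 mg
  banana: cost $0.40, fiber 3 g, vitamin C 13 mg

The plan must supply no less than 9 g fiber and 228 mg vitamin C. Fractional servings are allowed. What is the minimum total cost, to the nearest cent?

kale only: max(9/2, 228/92) = 4.5 servings → $4.28.
spinach only: max(9/3, 228/23) = 9.913 servings → $9.91.
banana only: max(9/3, 228/13) = 17.54 servings → $7.02.
kale + spinach with both tight: 2.074 servings and 1.617 servings → $3.59.
kale + banana with both tight: 2.268 servings and 1.488 servings → $2.75.
spinach + banana with both targets exact would need a negative amount; discard.
So the least-cost plan costs $2.75.

$2.75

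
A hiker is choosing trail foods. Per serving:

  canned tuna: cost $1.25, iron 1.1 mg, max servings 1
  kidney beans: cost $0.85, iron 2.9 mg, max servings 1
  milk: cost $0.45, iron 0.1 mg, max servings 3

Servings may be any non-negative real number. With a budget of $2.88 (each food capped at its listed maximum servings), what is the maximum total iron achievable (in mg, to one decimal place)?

4.2 mg

Iron per dollar: kidney beans 3.412, canned tuna 0.88, milk 0.2222.
Take 1 serving of kidney beans: spends $0.85, +2.9 mg iron (running total 2.9 mg).
Take 1 serving of canned tuna: spends $1.25, +1.1 mg iron (running total 4.0 mg).
Take 1.733 servings of milk: spends $0.78, +0.2 mg iron (running total 4.2 mg).
Greedy by best ratio exhausts the cost allowance optimally: 4.2 mg.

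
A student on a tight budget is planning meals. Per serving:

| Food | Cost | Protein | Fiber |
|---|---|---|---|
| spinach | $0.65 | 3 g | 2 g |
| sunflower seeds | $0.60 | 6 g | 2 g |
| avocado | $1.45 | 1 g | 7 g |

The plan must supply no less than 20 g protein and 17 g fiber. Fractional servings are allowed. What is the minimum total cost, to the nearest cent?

$4.09

Two binding constraints pin down two serving amounts, so the optimal mix uses at most two foods. The candidates are each food alone (scaled to the tighter of protein/fiber) and each pair with both constraints tight.
spinach only: max(20/3, 17/2) = 8.5 servings → $5.53.
sunflower seeds only: max(20/6, 17/2) = 8.5 servings → $5.10.
avocado only: max(20/1, 17/7) = 20 servings → $29.00.
spinach + sunflower seeds: the both-tight solution has a negative serving — not a feasible corner.
spinach + avocado with both tight: 6.474 servings and 0.5789 servings → $5.05.
sunflower seeds + avocado with both tight: 3.075 servings and 1.55 servings → $4.09.
Cheapest feasible corner: $4.09.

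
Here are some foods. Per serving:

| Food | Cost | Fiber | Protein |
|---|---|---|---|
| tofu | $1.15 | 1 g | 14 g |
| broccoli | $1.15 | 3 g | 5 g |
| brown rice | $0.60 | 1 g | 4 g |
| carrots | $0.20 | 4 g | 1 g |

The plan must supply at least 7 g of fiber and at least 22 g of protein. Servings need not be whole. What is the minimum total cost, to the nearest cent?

$1.97

For a min-cost LP with two ≥-constraints, a basic feasible solution has at most two positive variables.
tofu only: max(7/1, 22/14) = 7 servings → $8.05.
broccoli only: max(7/3, 22/5) = 4.4 servings → $5.06.
brown rice only: max(7/1, 22/4) = 7 servings → $4.20.
carrots only: max(7/4, 22/1) = 22 servings → $4.40.
tofu + broccoli with both tight: 0.8378 servings and 2.054 servings → $3.33.
tofu + brown rice: the both-tight solution has a negative serving — not a feasible corner.
tofu + carrots with both tight: 1.473 servings and 1.382 servings → $1.97.
broccoli + brown rice with both tight: 0.8571 servings and 4.429 servings → $3.64.
broccoli + carrots: intersection lies outside the first quadrant.
brown rice + carrots with both tight: 5.4 servings and 0.4 servings → $3.32.
Cheapest feasible corner: $1.97.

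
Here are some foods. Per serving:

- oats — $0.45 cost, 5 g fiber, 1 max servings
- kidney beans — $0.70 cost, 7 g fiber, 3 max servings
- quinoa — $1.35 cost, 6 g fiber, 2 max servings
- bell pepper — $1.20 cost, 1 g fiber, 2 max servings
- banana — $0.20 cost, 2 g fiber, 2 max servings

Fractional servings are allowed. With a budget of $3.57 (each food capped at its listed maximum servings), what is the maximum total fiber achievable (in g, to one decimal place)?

Fiber per dollar: oats 11.11, kidney beans 10, banana 10, quinoa 4.444, bell pepper 0.8333.
Take 1 serving of oats: spends $0.45, +5.0 g fiber (running total 5.0 g).
Take 3 servings of kidney beans: spends $2.10, +21.0 g fiber (running total 26.0 g).
Take 2 servings of banana: spends $0.40, +4.0 g fiber (running total 30.0 g).
Take 0.4593 servings of quinoa: spends $0.62, +2.8 g fiber (running total 32.8 g).
Filling greedily by fiber-per-dollar is optimal for one linear limit, giving 32.8 g.

32.8 g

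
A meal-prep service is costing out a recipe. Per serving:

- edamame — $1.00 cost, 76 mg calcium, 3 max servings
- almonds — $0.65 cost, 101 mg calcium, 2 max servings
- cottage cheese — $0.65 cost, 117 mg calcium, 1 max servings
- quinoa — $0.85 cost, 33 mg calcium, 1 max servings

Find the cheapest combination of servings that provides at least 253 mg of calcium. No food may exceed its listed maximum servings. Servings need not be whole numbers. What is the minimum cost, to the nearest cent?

$1.53

Cost per mg of calcium: cottage cheese $0.0056, almonds $0.0064, edamame $0.0132, quinoa $0.0258.
Take 1 serving of cottage cheese: +117.0 mg calcium for $0.65 (total $0.65, still need 136.0 mg).
Take 1.347 servings of almonds: +136.0 mg calcium for $0.88 (total $1.53, still need 0.0 mg).
Greedy by cheapest-per-mg is optimal for a single linear constraint, so the minimum cost is $1.53.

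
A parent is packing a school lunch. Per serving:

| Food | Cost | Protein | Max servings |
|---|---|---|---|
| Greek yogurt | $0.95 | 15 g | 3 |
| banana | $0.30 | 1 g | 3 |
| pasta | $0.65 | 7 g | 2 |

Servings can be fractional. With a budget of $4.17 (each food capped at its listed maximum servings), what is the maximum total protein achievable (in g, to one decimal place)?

59.1 g

Protein per dollar: Greek yogurt 15.79, pasta 10.77, banana 3.333.
Take 3 servings of Greek yogurt: spends $2.85, +45.0 g protein (running total 45.0 g).
Take 2 servings of pasta: spends $1.30, +14.0 g protein (running total 59.0 g).
Take 0.06667 servings of banana: spends $0.02, +0.1 g protein (running total 59.1 g).
Filling greedily by protein-per-dollar is optimal for one linear limit, giving 59.1 g.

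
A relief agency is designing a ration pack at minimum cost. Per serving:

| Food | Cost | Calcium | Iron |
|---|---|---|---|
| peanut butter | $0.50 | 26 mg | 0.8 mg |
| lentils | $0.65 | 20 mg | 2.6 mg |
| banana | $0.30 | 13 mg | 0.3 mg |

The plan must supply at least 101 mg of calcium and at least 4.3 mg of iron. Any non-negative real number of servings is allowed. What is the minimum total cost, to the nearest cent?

For a min-cost LP with two ≥-constraints, a basic feasible solution has at most two positive variables.
peanut butter only: max(101/26, 4.3/0.8) = 5.375 servings → $2.69.
lentils only: max(101/20, 4.3/2.6) = 5.05 servings → $3.28.
banana only: max(101/13, 4.3/0.3) = 14.33 servings → $4.30.
peanut butter + lentils with both tight: 3.422 servings and 0.6008 servings → $2.10.
peanut butter + banana with both targets exact would need a negative amount; discard.
lentils + banana with both tight: 0.9209 servings and 6.353 servings → $2.50.
So the least-cost plan costs $2.10.

$2.10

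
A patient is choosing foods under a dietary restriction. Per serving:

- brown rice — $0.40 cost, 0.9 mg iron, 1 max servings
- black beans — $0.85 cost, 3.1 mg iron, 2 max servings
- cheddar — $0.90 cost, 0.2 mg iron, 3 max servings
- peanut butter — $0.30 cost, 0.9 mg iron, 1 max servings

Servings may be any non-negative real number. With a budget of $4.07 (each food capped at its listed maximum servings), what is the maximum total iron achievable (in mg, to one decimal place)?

8.4 mg

Iron per dollar: black beans 3.647, peanut butter 3, brown rice 2.25, cheddar 0.2222.
Take 2 servings of black beans: spends $1.70, +6.2 mg iron (running total 6.2 mg).
Take 1 serving of peanut butter: spends $0.30, +0.9 mg iron (running total 7.1 mg).
Take 1 serving of brown rice: spends $0.40, +0.9 mg iron (running total 8.0 mg).
Take 1.856 servings of cheddar: spends $1.67, +0.4 mg iron (running total 8.4 mg).
Greedy by best ratio exhausts the cost allowance optimally: 8.4 mg.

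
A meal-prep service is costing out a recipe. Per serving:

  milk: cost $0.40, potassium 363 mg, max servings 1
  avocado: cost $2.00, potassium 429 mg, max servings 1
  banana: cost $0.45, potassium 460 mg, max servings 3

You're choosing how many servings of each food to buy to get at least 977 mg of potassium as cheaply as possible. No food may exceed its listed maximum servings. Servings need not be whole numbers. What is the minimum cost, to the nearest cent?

$0.96

Cost per mg of potassium: banana $0.0010, milk $0.0011, avocado $0.0047.
Take 2.124 servings of banana: +977.0 mg potassium for $0.96 (total $0.96, still need 0.0 mg).
Filling from the cheapest source first is optimal under one linear minimum: $0.96.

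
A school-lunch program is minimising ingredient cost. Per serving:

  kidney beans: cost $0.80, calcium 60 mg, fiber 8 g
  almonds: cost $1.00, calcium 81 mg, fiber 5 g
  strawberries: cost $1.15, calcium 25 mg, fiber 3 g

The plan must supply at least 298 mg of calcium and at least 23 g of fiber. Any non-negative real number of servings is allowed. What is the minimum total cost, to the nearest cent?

$3.74

Compare the cost at each extreme point of the feasible region.
kidney beans only: max(298/60, 23/8) = 4.967 servings → $3.97.
almonds only: max(298/81, 23/5) = 4.6 servings → $4.60.
strawberries only: max(298/25, 23/3) = 11.92 servings → $13.71.
kidney beans + almonds with both tight: 1.072 servings and 2.885 servings → $3.74.
kidney beans + strawberries with both targets exact would need a negative amount; discard.
almonds + strawberries with both tight: 2.703 servings and 3.161 servings → $6.34.
So the least-cost plan costs $3.74.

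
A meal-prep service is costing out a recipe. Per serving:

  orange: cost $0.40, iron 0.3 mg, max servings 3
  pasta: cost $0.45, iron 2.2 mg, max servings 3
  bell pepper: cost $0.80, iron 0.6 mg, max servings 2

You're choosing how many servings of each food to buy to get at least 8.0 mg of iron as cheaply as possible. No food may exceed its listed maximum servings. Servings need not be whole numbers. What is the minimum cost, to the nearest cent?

Cost per mg of iron: pasta $0.2045, orange $1.3333, bell pepper $1.3333.
Take 3 servings of pasta: +6.6 mg iron for $1.35 (total $1.35, still need 1.4 mg).
Take 3 servings of orange: +0.9 mg iron for $1.20 (total $2.55, still need 0.5 mg).
Take 0.8333 servings of bell pepper: +0.5 mg iron for $0.67 (total $3.22, still need 0.0 mg).
Filling from the cheapest source first is optimal under one linear minimum: $3.22.

$3.22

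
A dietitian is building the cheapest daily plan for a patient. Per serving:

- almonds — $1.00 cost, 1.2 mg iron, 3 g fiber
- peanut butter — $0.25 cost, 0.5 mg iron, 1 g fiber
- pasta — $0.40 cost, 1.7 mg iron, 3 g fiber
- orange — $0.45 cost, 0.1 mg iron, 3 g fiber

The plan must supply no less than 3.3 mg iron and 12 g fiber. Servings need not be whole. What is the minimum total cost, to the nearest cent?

$1.60

A basic optimal solution has at most two foods positive. Try each food alone and each pair with both targets met exactly.
almonds only: max(3.3/1.2, 12/3) = 4 servings → $4.00.
peanut butter only: max(3.3/0.5, 12/1) = 12 servings → $3.00.
pasta only: max(3.3/1.7, 12/3) = 4 servings → $1.60.
orange only: max(3.3/0.1, 12/3) = 33 servings → $14.85.
almonds + peanut butter with both targets exact would need a negative amount; discard.
almonds + pasta with both targets exact would need a negative amount; discard.
almonds + orange with both tight: 2.636 servings and 1.364 servings → $3.25.
peanut butter + pasta: the both-tight solution has a negative serving — not a feasible corner.
peanut butter + orange with both tight: 6.214 servings and 1.929 servings → $2.42.
pasta + orange with both tight: 1.812 servings and 2.188 servings → $1.71.
Cheapest feasible corner: $1.60.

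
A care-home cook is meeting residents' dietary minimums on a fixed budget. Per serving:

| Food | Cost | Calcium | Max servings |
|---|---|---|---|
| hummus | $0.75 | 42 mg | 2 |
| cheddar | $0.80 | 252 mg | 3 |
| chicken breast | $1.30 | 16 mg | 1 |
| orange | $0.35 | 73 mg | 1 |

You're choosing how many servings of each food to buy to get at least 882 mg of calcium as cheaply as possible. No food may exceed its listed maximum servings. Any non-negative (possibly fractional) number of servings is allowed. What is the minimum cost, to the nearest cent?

$3.70

Cost per mg of calcium: cheddar $0.0032, orange $0.0048, hummus $0.0179, chicken breast $0.0813.
Take 3 servings of cheddar: +756.0 mg calcium for $2.40 (total $2.40, still need 126.0 mg).
Take 1 serving of orange: +73.0 mg calcium for $0.35 (total $2.75, still need 53.0 mg).
Take 1.262 servings of hummus: +53.0 mg calcium for $0.95 (total $3.70, still need 0.0 mg).
Filling from the cheapest source first is optimal under one linear minimum: $3.70.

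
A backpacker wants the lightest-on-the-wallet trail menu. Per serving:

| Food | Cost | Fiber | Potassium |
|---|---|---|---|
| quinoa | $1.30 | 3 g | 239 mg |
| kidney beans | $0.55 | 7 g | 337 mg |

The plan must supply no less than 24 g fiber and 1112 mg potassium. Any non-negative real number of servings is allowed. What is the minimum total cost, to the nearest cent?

This is a tiny linear program; its minimum lies at a vertex of the feasible set. List the vertices and price them.
quinoa only: max(24/3, 1112/239) = 8 servings → $10.40.
kidney beans only: max(24/7, 1112/337) = 3.429 servings → $1.89.
quinoa + kidney beans: the both-tight solution has a negative serving — not a feasible corner.
So the least-cost plan costs $1.89.

$1.89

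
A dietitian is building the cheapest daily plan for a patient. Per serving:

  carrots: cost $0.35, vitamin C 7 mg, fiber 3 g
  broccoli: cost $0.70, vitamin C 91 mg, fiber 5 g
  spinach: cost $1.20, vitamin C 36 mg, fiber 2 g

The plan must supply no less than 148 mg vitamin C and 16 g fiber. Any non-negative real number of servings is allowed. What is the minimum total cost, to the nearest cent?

$2.03

Minimising a linear cost over {vitamin C ≥ 148, fiber ≥ 16, servings ≥ 0} — the optimum is at a vertex, using one or two foods.
carrots only: max(148/7, 16/3) = 21.14 servings → $7.40.
broccoli only: max(148/91, 16/5) = 3.2 servings → $2.24.
spinach only: max(148/36, 16/2) = 8 servings → $9.60.
carrots + broccoli with both tight: 3.008 servings and 1.395 servings → $2.03.
carrots + spinach with both tight: 2.979 servings and 3.532 servings → $5.28.
broccoli + spinach: intersection lies outside the first quadrant.
So the least-cost plan costs $2.03.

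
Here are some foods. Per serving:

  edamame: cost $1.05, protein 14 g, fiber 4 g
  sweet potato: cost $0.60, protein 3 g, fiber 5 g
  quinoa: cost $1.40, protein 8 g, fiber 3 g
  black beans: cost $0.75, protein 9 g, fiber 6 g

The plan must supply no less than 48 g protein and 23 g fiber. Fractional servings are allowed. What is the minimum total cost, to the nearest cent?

edamame only: max(48/14, 23/4) = 5.75 servings → $6.04.
sweet potato only: max(48/3, 23/5) = 16 servings → $9.60.
quinoa only: max(48/8, 23/3) = 7.667 servings → $10.73.
black beans only: max(48/9, 23/6) = 5.333 servings → $4.00.
edamame + sweet potato with both tight: 2.948 servings and 2.241 servings → $4.44.
edamame + quinoa: intersection lies outside the first quadrant.
edamame + black beans with both tight: 1.688 servings and 2.708 servings → $3.80.
sweet potato + quinoa with both tight: 1.29 servings and 5.516 servings → $8.50.
sweet potato + black beans: the both-tight solution has a negative serving — not a feasible corner.
quinoa + black beans with both tight: 3.857 servings and 1.905 servings → $6.83.
The minimum over all feasible corners is $3.80.

$3.80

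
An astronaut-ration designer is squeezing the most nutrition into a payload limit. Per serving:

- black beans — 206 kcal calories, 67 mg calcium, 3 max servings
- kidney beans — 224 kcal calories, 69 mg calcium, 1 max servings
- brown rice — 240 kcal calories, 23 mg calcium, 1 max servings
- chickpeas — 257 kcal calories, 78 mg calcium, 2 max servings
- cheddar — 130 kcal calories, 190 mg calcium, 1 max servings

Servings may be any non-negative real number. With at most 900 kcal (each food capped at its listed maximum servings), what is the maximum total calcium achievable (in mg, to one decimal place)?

437.8 mg

Calcium per kcal: cheddar 1.462, black beans 0.3252, kidney beans 0.308, chickpeas 0.3035, brown rice 0.09583.
Take 1 serving of cheddar: uses 130 kcal, +190.0 mg calcium (running total 190.0 mg).
Take 3 servings of black beans: uses 618 kcal, +201.0 mg calcium (running total 391.0 mg).
Take 0.6786 servings of kidney beans: uses 152 kcal, +46.8 mg calcium (running total 437.8 mg).
Greedy by best ratio exhausts the calories allowance optimally: 437.8 mg.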